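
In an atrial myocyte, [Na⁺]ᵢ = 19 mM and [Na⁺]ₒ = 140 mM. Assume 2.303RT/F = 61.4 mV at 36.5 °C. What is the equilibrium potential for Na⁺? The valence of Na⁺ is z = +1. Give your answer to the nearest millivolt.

E = (61.4/z) · log₁₀([Na⁺]_out/[Na⁺]_in) with z = +1.
= (61.4/1) · log₁₀(140/19) = 61.40 · log₁₀(7.368)
= 61.40 · (0.8674) = 53.26 mV

53 mV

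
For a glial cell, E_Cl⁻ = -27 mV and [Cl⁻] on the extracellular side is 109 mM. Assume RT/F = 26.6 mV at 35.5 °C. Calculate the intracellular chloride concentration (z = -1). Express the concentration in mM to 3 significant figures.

Nernst: E = (26.6/-1) · ln([out]/[in]), so ln([out]/[in]) = -27.0 × -1 / 26.6 = 1.0150.
[out]/[in] = e^(1.0150) = 2.759.
[in] = 109 / 2.759 = 39.5 mM.

39.5 mM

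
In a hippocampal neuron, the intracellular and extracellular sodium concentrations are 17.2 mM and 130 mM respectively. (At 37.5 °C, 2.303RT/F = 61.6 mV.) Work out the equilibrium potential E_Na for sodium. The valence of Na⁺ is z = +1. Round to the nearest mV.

E = (61.6/z) · log₁₀([Na⁺]_out/[Na⁺]_in) with z = +1.
= (61.6/1) · log₁₀(130/17.2) = 61.60 · log₁₀(7.558)
= 61.60 · (0.8784) = 54.11 mV

54 mV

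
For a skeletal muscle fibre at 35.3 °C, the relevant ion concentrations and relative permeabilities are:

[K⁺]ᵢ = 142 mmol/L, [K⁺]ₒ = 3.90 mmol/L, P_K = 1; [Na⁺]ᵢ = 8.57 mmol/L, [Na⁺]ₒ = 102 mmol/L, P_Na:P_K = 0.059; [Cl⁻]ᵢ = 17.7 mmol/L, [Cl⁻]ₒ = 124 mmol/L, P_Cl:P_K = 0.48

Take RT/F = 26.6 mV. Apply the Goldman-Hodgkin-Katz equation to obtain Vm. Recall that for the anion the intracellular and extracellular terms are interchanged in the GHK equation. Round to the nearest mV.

Vm = 26.6 · ln[(Σ P·[cation]ₒ + Σ P·[anion]ᵢ) / (Σ P·[cation]ᵢ + Σ P·[anion]ₒ)]
Numerator = 1×3.90 + 0.059×102 + 0.48×17.7 = 18.41
Denominator = 1×142 + 0.059×8.57 + 0.48×124 = 202
Vm = 26.6 · ln(0.091147) = 26.6 × (-2.3953) = -63.71 mV

-64 mV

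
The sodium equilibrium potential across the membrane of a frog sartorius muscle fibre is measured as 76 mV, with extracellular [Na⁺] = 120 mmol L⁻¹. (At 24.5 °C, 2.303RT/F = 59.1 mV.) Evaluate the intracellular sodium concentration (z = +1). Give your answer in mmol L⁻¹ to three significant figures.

6.21 mmol L⁻¹

Nernst: E = (59.1/1) · log₁₀([out]/[in]), so log₁₀([out]/[in]) = 76.0 × 1 / 59.1 = 1.2860.
[out]/[in] = 10^(1.2860) = 19.32.
[in] = 120 / 19.32 = 6.212 mmol L⁻¹.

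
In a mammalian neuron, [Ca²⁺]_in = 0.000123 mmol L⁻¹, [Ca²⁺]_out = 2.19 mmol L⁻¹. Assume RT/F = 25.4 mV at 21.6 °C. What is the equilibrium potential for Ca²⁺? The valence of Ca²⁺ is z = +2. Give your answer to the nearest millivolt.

E = (25.4/z) · ln([Ca²⁺]_out/[Ca²⁺]_in) with z = +2.
= (25.4/2) · ln(2.19/0.000123) = 12.70 · ln(1.78e+04)
= 12.70 · (9.7872) = 124.30 mV

124 mV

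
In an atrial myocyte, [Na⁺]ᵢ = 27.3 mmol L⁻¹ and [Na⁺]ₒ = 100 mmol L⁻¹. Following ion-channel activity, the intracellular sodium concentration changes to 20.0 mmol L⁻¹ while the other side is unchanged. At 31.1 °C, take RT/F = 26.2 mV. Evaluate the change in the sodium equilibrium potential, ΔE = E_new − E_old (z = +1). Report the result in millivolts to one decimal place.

E_old = (26.2/1)·ln(100/27.3) = 34.02 mV
E_new = (26.2/1)·ln(100/20.0) = 42.17 mV
ΔE = 42.17 − (34.02) = 8.15 mV

8.2 mV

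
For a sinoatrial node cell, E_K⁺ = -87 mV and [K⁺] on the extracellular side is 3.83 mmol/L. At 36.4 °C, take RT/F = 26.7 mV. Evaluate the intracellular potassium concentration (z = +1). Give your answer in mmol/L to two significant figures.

Nernst: E = (26.7/1) · ln([out]/[in]), so ln([out]/[in]) = -87.0 × 1 / 26.7 = -3.2584.
[out]/[in] = e^(-3.2584) = 0.03845.
[in] = 3.83 / 0.03845 = 99.61 mmol/L.

100 mmol/L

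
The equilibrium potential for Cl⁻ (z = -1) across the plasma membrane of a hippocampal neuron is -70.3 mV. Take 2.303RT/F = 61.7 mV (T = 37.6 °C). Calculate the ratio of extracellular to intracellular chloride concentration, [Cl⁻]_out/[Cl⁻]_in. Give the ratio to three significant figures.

log₁₀([out]/[in]) = E·z/(61.7) = -70.3 × -1 / 61.7 = 1.1394
[out]/[in] = 10^(1.1394) = 13.78

13.8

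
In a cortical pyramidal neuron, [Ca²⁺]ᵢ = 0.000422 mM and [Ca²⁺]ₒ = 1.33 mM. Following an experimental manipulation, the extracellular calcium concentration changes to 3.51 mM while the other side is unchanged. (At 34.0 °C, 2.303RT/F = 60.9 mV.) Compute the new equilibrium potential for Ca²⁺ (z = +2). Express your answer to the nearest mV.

After the shift: [Ca²⁺]_out = 3.51, [Ca²⁺]_in = 0.000422 mM.
E_new = (60.9/2)·log₁₀(3.51/0.000422) = 30.45 · (3.9200) = 119.36 mV

119 mV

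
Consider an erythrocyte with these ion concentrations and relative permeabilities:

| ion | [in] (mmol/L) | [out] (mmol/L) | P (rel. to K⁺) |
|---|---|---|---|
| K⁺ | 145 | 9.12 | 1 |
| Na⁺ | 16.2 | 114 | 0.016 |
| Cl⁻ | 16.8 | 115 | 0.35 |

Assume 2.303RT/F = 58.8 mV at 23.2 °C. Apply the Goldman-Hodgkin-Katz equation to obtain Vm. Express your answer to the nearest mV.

-61 mV

Vm = 58.8 · log₁₀[(Σ P·[cation]ₒ + Σ P·[anion]ᵢ) / (Σ P·[cation]ᵢ + Σ P·[anion]ₒ)]
Numerator = 1×9.12 + 0.016×114 + 0.35×16.8 = 16.82
Denominator = 1×145 + 0.016×16.2 + 0.35×115 = 185.5
Vm = 58.8 · log₁₀(0.090691) = 58.8 × (-1.0424) = -61.30 mV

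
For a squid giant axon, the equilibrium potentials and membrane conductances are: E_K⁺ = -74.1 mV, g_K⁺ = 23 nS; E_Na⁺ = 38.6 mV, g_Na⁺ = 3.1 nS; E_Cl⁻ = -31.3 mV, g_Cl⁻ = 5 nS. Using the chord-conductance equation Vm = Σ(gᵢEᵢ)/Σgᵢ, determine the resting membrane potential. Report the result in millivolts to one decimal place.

-56.0 mV

Σ gᵢEᵢ = 23·(-74.1) + 3.1·(38.6) + 5·(-31.3) = -1741.14
Σ gᵢ = 23 + 3.1 + 5 = 31.1
Vm = -1741.14 / 31.1 = -55.99 mV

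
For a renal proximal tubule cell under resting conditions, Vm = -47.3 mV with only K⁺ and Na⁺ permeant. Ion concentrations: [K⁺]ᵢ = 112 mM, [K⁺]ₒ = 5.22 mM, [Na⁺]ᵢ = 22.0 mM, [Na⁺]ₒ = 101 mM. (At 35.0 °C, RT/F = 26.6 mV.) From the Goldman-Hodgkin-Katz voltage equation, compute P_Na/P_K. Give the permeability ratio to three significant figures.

0.141

Let α = P_Na/P_K. GHK: Vm = 26.6·ln[(Kₒ + α·Naₒ)/(Kᵢ + α·Naᵢ)].
e^(Vm/26.6) = e^(-47.3/26.6) = 0.16894
So 0.16894·(Kᵢ + α·Naᵢ) = Kₒ + α·Naₒ → α = (0.16894·112.0 − 5.22) / (101.0 − 0.16894·22.0)
α = (18.92 − 5.22) / (101.0 − 3.717) = 13.7/97.28 = 0.1408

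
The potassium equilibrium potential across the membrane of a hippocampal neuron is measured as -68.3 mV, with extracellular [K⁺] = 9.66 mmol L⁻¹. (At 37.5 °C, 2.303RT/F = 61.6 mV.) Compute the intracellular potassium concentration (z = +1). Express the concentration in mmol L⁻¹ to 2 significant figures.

120 mmol L⁻¹

Nernst: E = (61.6/1) · log₁₀([out]/[in]), so log₁₀([out]/[in]) = -68.3 × 1 / 61.6 = -1.1088.
[out]/[in] = 10^(-1.1088) = 0.07785.
[in] = 9.66 / 0.07785 = 124.1 mmol L⁻¹.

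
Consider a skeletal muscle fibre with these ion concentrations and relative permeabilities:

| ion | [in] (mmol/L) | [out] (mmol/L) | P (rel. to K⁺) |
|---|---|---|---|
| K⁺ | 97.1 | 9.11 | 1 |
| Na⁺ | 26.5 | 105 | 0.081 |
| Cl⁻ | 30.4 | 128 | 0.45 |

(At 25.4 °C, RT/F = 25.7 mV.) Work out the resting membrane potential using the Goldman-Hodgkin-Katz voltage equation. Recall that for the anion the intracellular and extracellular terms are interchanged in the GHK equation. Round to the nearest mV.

Vm = 25.7 · ln[(Σ P·[cation]ₒ + Σ P·[anion]ᵢ) / (Σ P·[cation]ᵢ + Σ P·[anion]ₒ)]
Numerator = 1×9.11 + 0.081×105 + 0.45×30.4 = 31.3
Denominator = 1×97.1 + 0.081×26.5 + 0.45×128 = 156.8
Vm = 25.7 · ln(0.19953) = 25.7 × (-1.6118) = -41.42 mV

-41 mV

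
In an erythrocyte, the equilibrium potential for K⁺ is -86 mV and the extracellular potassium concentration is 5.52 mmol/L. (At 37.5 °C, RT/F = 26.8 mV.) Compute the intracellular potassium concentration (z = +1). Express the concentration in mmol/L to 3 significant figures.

Nernst: E = (26.8/1) · ln([out]/[in]), so ln([out]/[in]) = -86.0 × 1 / 26.8 = -3.2090.
[out]/[in] = e^(-3.2090) = 0.0404.
[in] = 5.52 / 0.0404 = 136.6 mmol/L.

137 mmol/L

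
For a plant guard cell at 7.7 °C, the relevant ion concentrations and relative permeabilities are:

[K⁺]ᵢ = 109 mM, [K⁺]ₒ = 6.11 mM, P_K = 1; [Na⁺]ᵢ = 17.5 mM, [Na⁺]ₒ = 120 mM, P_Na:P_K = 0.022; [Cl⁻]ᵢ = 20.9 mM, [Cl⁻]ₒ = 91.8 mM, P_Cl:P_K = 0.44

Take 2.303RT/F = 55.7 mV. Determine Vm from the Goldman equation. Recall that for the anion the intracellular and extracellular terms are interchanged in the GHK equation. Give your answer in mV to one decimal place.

Vm = 55.7 · log₁₀[(Σ P·[cation]ₒ + Σ P·[anion]ᵢ) / (Σ P·[cation]ᵢ + Σ P·[anion]ₒ)]
Numerator = 1×6.11 + 0.022×120 + 0.44×20.9 = 17.95
Denominator = 1×109 + 0.022×17.5 + 0.44×91.8 = 149.8
Vm = 55.7 · log₁₀(0.11982) = 55.7 × (-0.9215) = -51.33 mV

-51.3 mV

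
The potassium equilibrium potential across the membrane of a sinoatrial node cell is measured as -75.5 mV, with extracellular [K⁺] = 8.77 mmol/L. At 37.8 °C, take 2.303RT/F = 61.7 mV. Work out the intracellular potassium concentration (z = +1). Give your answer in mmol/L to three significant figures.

147 mmol/L

Nernst: E = (61.7/1) · log₁₀([out]/[in]), so log₁₀([out]/[in]) = -75.5 × 1 / 61.7 = -1.2237.
[out]/[in] = 10^(-1.2237) = 0.05975.
[in] = 8.77 / 0.05975 = 146.8 mmol/L.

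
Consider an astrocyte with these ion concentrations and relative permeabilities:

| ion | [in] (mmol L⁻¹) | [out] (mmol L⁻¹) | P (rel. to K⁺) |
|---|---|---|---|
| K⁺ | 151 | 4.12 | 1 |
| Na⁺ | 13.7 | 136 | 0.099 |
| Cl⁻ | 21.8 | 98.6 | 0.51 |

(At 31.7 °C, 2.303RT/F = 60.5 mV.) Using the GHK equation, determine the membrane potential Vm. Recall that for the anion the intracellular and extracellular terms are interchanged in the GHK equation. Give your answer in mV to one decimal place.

Vm = 60.5 · log₁₀[(Σ P·[cation]ₒ + Σ P·[anion]ᵢ) / (Σ P·[cation]ᵢ + Σ P·[anion]ₒ)]
Numerator = 1×4.12 + 0.099×136 + 0.51×21.8 = 28.7
Denominator = 1×151 + 0.099×13.7 + 0.51×98.6 = 202.6
Vm = 60.5 · log₁₀(0.14164) = 60.5 × (-0.8488) = -51.35 mV

-51.4 mV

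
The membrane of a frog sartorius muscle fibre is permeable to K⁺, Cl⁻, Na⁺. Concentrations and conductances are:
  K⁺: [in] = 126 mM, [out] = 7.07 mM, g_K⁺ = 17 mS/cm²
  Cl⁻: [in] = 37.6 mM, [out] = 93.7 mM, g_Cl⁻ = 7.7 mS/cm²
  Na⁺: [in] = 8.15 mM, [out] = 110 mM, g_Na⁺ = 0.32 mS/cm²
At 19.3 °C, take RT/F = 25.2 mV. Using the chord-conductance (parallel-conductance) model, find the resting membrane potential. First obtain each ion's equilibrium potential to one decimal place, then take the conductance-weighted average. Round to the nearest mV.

-56 mV

E_K⁺ = (25.2/1)·ln(7.07/126) = -72.6 mV
E_Cl⁻ = (25.2/-1)·ln(93.7/37.6) = -23.0 mV
E_Na⁺ = (25.2/1)·ln(110/8.15) = 65.6 mV
Vm = (Σ gᵢEᵢ)/(Σ gᵢ) = (17·-72.6 + 7.7·-23.0 + 0.32·65.6) / (17 + 7.7 + 0.32)
= -1390.31 / 25.02 = -55.57 mV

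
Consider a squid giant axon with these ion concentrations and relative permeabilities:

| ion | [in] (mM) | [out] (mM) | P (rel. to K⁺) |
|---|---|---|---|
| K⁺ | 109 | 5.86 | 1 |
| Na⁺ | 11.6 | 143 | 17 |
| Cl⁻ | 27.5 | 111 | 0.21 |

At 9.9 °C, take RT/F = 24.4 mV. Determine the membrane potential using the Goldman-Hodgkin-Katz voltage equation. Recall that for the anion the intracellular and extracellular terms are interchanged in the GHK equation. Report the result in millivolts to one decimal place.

Vm = 24.4 · ln[(Σ P·[cation]ₒ + Σ P·[anion]ᵢ) / (Σ P·[cation]ᵢ + Σ P·[anion]ₒ)]
Numerator = 1×5.86 + 17×143 + 0.21×27.5 = 2443
Denominator = 1×109 + 17×11.6 + 0.21×111 = 329.5
Vm = 24.4 · ln(7.4129) = 24.4 × (2.0032) = 48.88 mV

48.9 mV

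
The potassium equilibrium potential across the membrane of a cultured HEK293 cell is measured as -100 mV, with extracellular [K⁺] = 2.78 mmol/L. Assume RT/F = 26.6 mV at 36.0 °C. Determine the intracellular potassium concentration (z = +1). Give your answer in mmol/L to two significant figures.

Nernst: E = (26.6/1) · ln([out]/[in]), so ln([out]/[in]) = -100.0 × 1 / 26.6 = -3.7594.
[out]/[in] = e^(-3.7594) = 0.0233.
[in] = 2.78 / 0.0233 = 119.3 mmol/L.

120 mmol/L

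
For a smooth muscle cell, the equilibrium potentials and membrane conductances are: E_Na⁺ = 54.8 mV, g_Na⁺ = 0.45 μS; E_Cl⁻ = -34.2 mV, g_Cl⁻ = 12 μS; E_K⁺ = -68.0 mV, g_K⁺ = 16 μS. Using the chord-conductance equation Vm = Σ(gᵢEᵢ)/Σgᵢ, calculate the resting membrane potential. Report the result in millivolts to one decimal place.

Σ gᵢEᵢ = 0.45·(54.8) + 12·(-34.2) + 16·(-68.0) = -1473.74
Σ gᵢ = 0.45 + 12 + 16 = 28.45
Vm = -1473.74 / 28.45 = -51.80 mV

-51.8 mV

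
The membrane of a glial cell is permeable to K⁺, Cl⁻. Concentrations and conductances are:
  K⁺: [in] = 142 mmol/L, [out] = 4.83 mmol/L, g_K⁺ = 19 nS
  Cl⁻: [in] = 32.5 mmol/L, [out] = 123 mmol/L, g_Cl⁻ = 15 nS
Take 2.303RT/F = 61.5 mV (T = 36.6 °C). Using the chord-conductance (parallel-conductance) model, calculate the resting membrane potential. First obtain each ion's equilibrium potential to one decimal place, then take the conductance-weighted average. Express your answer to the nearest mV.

-66 mV

E_K⁺ = (61.5/1)·log₁₀(4.83/142) = -90.3 mV
E_Cl⁻ = (61.5/-1)·log₁₀(123/32.5) = -35.5 mV
Vm = (Σ gᵢEᵢ)/(Σ gᵢ) = (19·-90.3 + 15·-35.5) / (19 + 15)
= -2248.20 / 34 = -66.12 mV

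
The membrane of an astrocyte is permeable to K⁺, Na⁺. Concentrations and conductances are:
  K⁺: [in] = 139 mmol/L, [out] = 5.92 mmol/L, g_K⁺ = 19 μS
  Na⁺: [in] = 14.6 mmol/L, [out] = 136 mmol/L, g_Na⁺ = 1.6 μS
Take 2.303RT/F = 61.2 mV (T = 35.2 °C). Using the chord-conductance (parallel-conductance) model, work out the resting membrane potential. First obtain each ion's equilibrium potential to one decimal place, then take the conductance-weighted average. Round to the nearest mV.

E_K⁺ = (61.2/1)·log₁₀(5.92/139) = -83.9 mV
E_Na⁺ = (61.2/1)·log₁₀(136/14.6) = 59.3 mV
Vm = (Σ gᵢEᵢ)/(Σ gᵢ) = (19·-83.9 + 1.6·59.3) / (19 + 1.6)
= -1499.22 / 20.6 = -72.78 mV

-73 mV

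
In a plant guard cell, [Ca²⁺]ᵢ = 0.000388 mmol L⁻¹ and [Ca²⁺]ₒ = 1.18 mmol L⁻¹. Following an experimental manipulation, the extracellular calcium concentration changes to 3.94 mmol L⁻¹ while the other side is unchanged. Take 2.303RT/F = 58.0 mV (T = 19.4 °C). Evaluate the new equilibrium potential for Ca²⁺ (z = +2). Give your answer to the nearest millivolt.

116 mV

After the shift: [Ca²⁺]_out = 3.94, [Ca²⁺]_in = 0.000388 mmol L⁻¹.
E_new = (58.0/2)·log₁₀(3.94/0.000388) = 29.00 · (4.0067) = 116.19 mV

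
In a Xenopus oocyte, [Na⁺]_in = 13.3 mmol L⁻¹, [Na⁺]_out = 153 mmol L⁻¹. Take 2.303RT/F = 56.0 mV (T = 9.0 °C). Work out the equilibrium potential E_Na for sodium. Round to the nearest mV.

E = (56.0/z) · log₁₀([Na⁺]_out/[Na⁺]_in) with z = +1.
= (56.0/1) · log₁₀(153/13.3) = 56.00 · log₁₀(11.5)
= 56.00 · (1.0608) = 59.41 mV

59 mV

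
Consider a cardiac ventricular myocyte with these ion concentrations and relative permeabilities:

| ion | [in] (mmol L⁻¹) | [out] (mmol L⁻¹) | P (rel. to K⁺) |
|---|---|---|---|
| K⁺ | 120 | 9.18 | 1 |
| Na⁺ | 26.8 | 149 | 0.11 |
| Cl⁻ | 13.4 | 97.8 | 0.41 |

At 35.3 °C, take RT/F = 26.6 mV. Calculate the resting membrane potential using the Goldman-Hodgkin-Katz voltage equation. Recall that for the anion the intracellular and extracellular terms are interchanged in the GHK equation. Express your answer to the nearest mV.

Vm = 26.6 · ln[(Σ P·[cation]ₒ + Σ P·[anion]ᵢ) / (Σ P·[cation]ᵢ + Σ P·[anion]ₒ)]
Numerator = 1×9.18 + 0.11×149 + 0.41×13.4 = 31.06
Denominator = 1×120 + 0.11×26.8 + 0.41×97.8 = 163
Vm = 26.6 · ln(0.19052) = 26.6 × (-1.6580) = -44.10 mV

-44 mV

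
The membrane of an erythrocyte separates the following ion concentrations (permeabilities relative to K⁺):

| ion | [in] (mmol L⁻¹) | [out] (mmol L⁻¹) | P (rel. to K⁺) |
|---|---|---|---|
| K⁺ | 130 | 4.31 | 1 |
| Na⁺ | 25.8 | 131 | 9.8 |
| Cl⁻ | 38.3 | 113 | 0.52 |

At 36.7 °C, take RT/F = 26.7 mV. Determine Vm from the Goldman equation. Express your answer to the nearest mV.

Vm = 26.7 · ln[(Σ P·[cation]ₒ + Σ P·[anion]ᵢ) / (Σ P·[cation]ᵢ + Σ P·[anion]ₒ)]
Numerator = 1×4.31 + 9.8×131 + 0.52×38.3 = 1308
Denominator = 1×130 + 9.8×25.8 + 0.52×113 = 441.6
Vm = 26.7 · ln(2.962) = 26.7 × (1.0859) = 28.99 mV

29 mV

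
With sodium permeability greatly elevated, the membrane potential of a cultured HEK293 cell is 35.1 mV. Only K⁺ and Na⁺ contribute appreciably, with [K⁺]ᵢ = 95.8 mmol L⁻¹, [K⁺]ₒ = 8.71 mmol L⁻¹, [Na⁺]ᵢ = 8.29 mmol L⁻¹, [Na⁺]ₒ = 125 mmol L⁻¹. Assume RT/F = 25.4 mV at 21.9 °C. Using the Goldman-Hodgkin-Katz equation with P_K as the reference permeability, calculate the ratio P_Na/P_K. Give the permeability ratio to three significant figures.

4.05

Let α = P_Na/P_K. GHK: Vm = 25.4·ln[(Kₒ + α·Naₒ)/(Kᵢ + α·Naᵢ)].
e^(Vm/25.4) = e^(35.1/25.4) = 3.9824
So 3.9824·(Kᵢ + α·Naᵢ) = Kₒ + α·Naₒ → α = (3.9824·95.8 − 8.71) / (125.0 − 3.9824·8.29)
α = (381.5 − 8.71) / (125.0 − 33.01) = 372.8/91.99 = 4.053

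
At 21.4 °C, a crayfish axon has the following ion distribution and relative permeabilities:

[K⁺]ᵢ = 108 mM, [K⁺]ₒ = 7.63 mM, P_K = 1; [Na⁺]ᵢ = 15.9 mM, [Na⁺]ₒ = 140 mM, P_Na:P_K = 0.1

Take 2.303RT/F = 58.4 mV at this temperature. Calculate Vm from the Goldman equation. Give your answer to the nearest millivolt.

Vm = 58.4 · log₁₀[(Σ P·[cation]ₒ + Σ P·[anion]ᵢ) / (Σ P·[cation]ᵢ + Σ P·[anion]ₒ)]
Numerator = 1×7.63 + 0.1×140 = 21.63
Denominator = 1×108 + 0.1×15.9 = 109.6
Vm = 58.4 · log₁₀(0.19737) = 58.4 × (-0.7047) = -41.16 mV

-41 mV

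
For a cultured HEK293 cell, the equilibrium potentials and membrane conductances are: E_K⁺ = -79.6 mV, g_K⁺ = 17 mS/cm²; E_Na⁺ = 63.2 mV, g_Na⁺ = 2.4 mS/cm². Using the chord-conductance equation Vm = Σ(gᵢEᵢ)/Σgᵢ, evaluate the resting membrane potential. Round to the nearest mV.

-62 mV

Σ gᵢEᵢ = 17·(-79.6) + 2.4·(63.2) = -1201.52
Σ gᵢ = 17 + 2.4 = 19.4
Vm = -1201.52 / 19.4 = -61.93 mV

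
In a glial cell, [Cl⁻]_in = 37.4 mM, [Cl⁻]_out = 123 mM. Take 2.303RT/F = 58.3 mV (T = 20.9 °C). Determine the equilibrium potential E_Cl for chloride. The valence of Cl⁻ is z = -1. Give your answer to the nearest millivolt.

-30 mV

E = (58.3/z) · log₁₀([Cl⁻]_out/[Cl⁻]_in) with z = -1.
For an anion, dividing by z = -1 reverses the sign.
= (58.3/-1) · log₁₀(123/37.4) = -58.30 · log₁₀(3.289)
= -58.30 · (0.5170) = -30.14 mV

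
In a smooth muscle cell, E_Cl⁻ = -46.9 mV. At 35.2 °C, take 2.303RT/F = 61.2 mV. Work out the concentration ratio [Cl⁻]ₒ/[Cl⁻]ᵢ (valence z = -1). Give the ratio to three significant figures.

5.84

log₁₀([out]/[in]) = E·z/(61.2) = -46.9 × -1 / 61.2 = 0.7663
[out]/[in] = 10^(0.7663) = 5.839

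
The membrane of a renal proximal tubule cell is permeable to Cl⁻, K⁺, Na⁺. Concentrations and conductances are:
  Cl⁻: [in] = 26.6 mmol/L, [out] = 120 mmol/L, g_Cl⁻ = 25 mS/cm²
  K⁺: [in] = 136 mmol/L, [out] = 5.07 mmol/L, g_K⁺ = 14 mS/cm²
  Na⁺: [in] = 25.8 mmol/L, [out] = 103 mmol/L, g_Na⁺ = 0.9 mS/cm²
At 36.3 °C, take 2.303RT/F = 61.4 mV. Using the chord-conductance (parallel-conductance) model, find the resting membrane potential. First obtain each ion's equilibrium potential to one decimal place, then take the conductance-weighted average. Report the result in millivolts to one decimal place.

-55.1 mV

E_Cl⁻ = (61.4/-1)·log₁₀(120/26.6) = -40.2 mV
E_K⁺ = (61.4/1)·log₁₀(5.07/136) = -87.7 mV
E_Na⁺ = (61.4/1)·log₁₀(103/25.8) = 36.9 mV
Vm = (Σ gᵢEᵢ)/(Σ gᵢ) = (25·-40.2 + 14·-87.7 + 0.9·36.9) / (25 + 14 + 0.9)
= -2199.59 / 39.9 = -55.13 mV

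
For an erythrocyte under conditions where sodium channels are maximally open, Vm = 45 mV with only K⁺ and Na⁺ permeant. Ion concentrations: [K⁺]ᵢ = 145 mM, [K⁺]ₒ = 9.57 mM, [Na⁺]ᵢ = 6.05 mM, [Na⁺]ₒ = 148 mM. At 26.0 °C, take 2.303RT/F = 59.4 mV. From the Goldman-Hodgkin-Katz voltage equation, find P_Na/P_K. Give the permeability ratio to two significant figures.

7.2

Let α = P_Na/P_K. GHK: Vm = 59.4·log₁₀[(Kₒ + α·Naₒ)/(Kᵢ + α·Naᵢ)].
10^(Vm/59.4) = 10^(45.0/59.4) = 5.7224
So 5.7224·(Kᵢ + α·Naᵢ) = Kₒ + α·Naₒ → α = (5.7224·145.0 − 9.57) / (148.0 − 5.7224·6.05)
α = (829.7 − 9.57) / (148.0 − 34.62) = 820.2/113.4 = 7.234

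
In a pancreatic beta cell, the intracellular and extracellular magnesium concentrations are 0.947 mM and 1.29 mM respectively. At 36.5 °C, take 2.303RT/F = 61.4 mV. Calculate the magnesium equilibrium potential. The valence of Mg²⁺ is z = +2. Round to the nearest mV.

E = (61.4/z) · log₁₀([Mg²⁺]_out/[Mg²⁺]_in) with z = +2.
= (61.4/2) · log₁₀(1.29/0.947) = 30.70 · log₁₀(1.362)
= 30.70 · (0.1342) = 4.12 mV

4 mV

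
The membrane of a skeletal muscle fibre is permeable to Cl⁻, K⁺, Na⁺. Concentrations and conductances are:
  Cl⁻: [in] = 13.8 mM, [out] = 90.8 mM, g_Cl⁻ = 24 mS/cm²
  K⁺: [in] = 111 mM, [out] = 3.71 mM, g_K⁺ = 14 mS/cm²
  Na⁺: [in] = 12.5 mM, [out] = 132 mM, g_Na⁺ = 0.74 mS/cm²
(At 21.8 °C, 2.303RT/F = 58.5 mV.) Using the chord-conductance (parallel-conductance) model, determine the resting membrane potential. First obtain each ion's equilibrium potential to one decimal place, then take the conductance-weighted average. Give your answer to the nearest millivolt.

E_Cl⁻ = (58.5/-1)·log₁₀(90.8/13.8) = -47.9 mV
E_K⁺ = (58.5/1)·log₁₀(3.71/111) = -86.3 mV
E_Na⁺ = (58.5/1)·log₁₀(132/12.5) = 59.9 mV
Vm = (Σ gᵢEᵢ)/(Σ gᵢ) = (24·-47.9 + 14·-86.3 + 0.74·59.9) / (24 + 14 + 0.74)
= -2313.47 / 38.74 = -59.72 mV

-60 mV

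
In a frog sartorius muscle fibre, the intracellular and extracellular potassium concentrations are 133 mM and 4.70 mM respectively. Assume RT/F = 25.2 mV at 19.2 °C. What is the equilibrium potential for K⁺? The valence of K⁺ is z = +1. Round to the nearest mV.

E = (25.2/z) · ln([K⁺]_out/[K⁺]_in) with z = +1.
= (25.2/1) · ln(4.70/133) = 25.20 · ln(0.03534)
= 25.20 · (-3.3428) = -84.24 mV

-84 mV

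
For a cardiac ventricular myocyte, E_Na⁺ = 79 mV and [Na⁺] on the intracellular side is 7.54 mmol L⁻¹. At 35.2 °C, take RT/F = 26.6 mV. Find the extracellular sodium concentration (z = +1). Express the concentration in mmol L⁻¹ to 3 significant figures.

Nernst: E = (26.6/1) · ln([out]/[in]), so ln([out]/[in]) = 79.0 × 1 / 26.6 = 2.9699.
[out]/[in] = e^(2.9699) = 19.49.
[out] = 19.49 × 7.54 = 147 mmol L⁻¹.

147 mmol L⁻¹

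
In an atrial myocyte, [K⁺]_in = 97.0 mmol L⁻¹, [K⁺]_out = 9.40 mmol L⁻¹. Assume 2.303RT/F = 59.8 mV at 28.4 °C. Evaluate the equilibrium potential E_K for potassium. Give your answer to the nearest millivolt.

-61 mV

E = (59.8/z) · log₁₀([K⁺]_out/[K⁺]_in) with z = +1.
= (59.8/1) · log₁₀(9.40/97.0) = 59.80 · log₁₀(0.09691)
= 59.80 · (-1.0136) = -60.62 mV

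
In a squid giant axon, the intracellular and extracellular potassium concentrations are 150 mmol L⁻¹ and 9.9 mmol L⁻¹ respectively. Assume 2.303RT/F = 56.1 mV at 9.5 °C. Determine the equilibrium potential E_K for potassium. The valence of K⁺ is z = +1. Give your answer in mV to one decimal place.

-66.2 mV

E = (56.1/z) · log₁₀([K⁺]_out/[K⁺]_in) with z = +1.
= (56.1/1) · log₁₀(9.9/150) = 56.10 · log₁₀(0.066)
= 56.10 · (-1.1805) = -66.22 mV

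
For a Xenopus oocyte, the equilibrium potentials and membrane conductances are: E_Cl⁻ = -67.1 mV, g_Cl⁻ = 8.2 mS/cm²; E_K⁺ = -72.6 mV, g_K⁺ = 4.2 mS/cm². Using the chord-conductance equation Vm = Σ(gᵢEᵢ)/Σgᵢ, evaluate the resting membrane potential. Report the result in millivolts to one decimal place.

-69.0 mV

Σ gᵢEᵢ = 8.2·(-67.1) + 4.2·(-72.6) = -855.14
Σ gᵢ = 8.2 + 4.2 = 12.4
Vm = -855.14 / 12.4 = -68.96 mV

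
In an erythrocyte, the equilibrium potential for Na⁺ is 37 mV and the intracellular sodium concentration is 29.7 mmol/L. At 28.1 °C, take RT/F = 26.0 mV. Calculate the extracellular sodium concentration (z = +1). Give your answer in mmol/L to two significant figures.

Nernst: E = (26.0/1) · ln([out]/[in]), so ln([out]/[in]) = 37.0 × 1 / 26.0 = 1.4231.
[out]/[in] = e^(1.4231) = 4.15.
[out] = 4.15 × 29.7 = 123.3 mmol/L.

120 mmol/L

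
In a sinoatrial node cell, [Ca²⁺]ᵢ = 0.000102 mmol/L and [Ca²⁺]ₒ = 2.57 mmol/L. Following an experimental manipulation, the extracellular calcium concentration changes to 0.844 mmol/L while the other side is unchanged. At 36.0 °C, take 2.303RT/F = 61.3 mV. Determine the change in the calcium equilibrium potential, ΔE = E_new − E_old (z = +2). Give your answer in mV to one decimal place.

E_old = (61.3/2)·log₁₀(2.57/0.000102) = 134.90 mV
E_new = (61.3/2)·log₁₀(0.844/0.000102) = 120.08 mV
ΔE = 120.08 − (134.90) = -14.82 mV

-14.8 mV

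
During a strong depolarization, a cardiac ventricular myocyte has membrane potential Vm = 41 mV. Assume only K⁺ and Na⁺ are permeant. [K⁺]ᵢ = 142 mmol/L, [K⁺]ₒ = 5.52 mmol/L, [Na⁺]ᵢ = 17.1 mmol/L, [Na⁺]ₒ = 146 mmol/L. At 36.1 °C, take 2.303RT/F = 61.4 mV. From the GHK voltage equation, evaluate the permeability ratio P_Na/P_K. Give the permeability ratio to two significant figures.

9.9

Let α = P_Na/P_K. GHK: Vm = 61.4·log₁₀[(Kₒ + α·Naₒ)/(Kᵢ + α·Naᵢ)].
10^(Vm/61.4) = 10^(41.0/61.4) = 4.6532
So 4.6532·(Kᵢ + α·Naᵢ) = Kₒ + α·Naₒ → α = (4.6532·142.0 − 5.52) / (146.0 − 4.6532·17.1)
α = (660.8 − 5.52) / (146.0 − 79.57) = 655.2/66.43 = 9.864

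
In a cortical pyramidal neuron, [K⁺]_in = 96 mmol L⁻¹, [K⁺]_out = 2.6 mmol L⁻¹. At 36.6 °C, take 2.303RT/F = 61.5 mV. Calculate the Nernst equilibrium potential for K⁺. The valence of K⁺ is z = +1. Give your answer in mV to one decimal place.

-96.4 mV

E = (61.5/z) · log₁₀([K⁺]_out/[K⁺]_in) with z = +1.
= (61.5/1) · log₁₀(2.6/96) = 61.50 · log₁₀(0.02708)
= 61.50 · (-1.5673) = -96.39 mV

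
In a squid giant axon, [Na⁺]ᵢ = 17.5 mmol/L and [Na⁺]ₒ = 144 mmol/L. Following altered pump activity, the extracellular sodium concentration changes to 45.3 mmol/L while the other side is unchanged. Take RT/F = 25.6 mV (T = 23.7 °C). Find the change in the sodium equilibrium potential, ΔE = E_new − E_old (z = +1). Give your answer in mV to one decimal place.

-29.6 mV

E_old = (25.6/1)·ln(144/17.5) = 53.95 mV
E_new = (25.6/1)·ln(45.3/17.5) = 24.35 mV
ΔE = 24.35 − (53.95) = -29.61 mV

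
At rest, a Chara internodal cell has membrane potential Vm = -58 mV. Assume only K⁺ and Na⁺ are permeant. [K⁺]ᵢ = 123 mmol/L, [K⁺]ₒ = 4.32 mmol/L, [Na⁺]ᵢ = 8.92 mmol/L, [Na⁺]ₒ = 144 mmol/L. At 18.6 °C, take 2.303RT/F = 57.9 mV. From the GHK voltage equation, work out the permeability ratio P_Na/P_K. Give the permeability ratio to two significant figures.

Let α = P_Na/P_K. GHK: Vm = 57.9·log₁₀[(Kₒ + α·Naₒ)/(Kᵢ + α·Naᵢ)].
10^(Vm/57.9) = 10^(-58.0/57.9) = 0.099603
So 0.099603·(Kᵢ + α·Naᵢ) = Kₒ + α·Naₒ → α = (0.099603·123.0 − 4.32) / (144.0 − 0.099603·8.92)
α = (12.25 − 4.32) / (144.0 − 0.8885) = 7.931/143.1 = 0.05542

0.055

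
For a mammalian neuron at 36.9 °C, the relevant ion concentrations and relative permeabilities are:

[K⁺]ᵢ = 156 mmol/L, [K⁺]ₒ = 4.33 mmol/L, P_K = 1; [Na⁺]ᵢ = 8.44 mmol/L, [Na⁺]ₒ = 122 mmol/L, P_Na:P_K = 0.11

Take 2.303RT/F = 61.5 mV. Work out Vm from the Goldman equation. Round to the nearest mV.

Vm = 61.5 · log₁₀[(Σ P·[cation]ₒ + Σ P·[anion]ᵢ) / (Σ P·[cation]ᵢ + Σ P·[anion]ₒ)]
Numerator = 1×4.33 + 0.11×122 = 17.75
Denominator = 1×156 + 0.11×8.44 = 156.9
Vm = 61.5 · log₁₀(0.11311) = 61.5 × (-0.9465) = -58.21 mV

-58 mV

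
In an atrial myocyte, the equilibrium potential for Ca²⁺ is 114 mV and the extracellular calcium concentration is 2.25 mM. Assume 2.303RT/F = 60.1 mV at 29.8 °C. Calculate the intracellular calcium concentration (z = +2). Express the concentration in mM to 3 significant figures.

0.000362 mM

Nernst: E = (60.1/2) · log₁₀([out]/[in]), so log₁₀([out]/[in]) = 114.0 × 2 / 60.1 = 3.7937.
[out]/[in] = 10^(3.7937) = 6218.
[in] = 2.25 / 6218 = 0.0003618 mM.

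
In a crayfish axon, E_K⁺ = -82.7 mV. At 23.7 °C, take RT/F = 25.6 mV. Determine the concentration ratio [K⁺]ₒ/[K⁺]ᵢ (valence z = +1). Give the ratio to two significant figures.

0.040

ln([out]/[in]) = E·z/(25.6) = -82.7 × 1 / 25.6 = -3.2305
[out]/[in] = e^(-3.2305) = 0.03954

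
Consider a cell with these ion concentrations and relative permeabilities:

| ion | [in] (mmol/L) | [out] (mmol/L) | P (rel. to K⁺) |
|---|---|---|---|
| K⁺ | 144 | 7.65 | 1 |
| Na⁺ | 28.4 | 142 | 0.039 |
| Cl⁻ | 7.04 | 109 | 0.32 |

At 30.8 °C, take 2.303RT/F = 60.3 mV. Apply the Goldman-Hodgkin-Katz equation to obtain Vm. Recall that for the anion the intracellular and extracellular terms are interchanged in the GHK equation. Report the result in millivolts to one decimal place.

-64.3 mV

Vm = 60.3 · log₁₀[(Σ P·[cation]ₒ + Σ P·[anion]ᵢ) / (Σ P·[cation]ᵢ + Σ P·[anion]ₒ)]
Numerator = 1×7.65 + 0.039×142 + 0.32×7.04 = 15.44
Denominator = 1×144 + 0.039×28.4 + 0.32×109 = 180
Vm = 60.3 · log₁₀(0.085788) = 60.3 × (-1.0666) = -64.31 mV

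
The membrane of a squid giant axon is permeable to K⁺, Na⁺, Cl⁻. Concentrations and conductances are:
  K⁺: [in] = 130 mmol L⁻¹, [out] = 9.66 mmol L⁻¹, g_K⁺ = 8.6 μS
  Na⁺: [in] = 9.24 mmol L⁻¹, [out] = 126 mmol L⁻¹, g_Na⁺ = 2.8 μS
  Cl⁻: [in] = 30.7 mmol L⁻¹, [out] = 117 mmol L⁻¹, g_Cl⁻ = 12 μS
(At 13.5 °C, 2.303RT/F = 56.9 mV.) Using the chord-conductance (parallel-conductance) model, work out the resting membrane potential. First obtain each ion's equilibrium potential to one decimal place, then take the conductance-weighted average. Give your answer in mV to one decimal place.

E_K⁺ = (56.9/1)·log₁₀(9.66/130) = -64.2 mV
E_Na⁺ = (56.9/1)·log₁₀(126/9.24) = 64.6 mV
E_Cl⁻ = (56.9/-1)·log₁₀(117/30.7) = -33.1 mV
Vm = (Σ gᵢEᵢ)/(Σ gᵢ) = (8.6·-64.2 + 2.8·64.6 + 12·-33.1) / (8.6 + 2.8 + 12)
= -768.44 / 23.4 = -32.84 mV

-32.8 mV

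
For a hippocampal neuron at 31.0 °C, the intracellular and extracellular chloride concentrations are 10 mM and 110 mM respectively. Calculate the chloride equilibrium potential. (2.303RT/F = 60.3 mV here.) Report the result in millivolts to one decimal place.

-62.8 mV

E = (60.3/z) · log₁₀([Cl⁻]_out/[Cl⁻]_in) with z = -1.
For an anion, dividing by z = -1 reverses the sign.
= (60.3/-1) · log₁₀(110/10) = -60.30 · log₁₀(11)
= -60.30 · (1.0414) = -62.80 mV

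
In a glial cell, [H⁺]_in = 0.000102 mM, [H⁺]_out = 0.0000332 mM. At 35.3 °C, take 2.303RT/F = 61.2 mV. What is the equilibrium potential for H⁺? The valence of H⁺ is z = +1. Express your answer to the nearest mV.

-30 mV

E = (61.2/z) · log₁₀([H⁺]_out/[H⁺]_in) with z = +1.
= (61.2/1) · log₁₀(0.0000332/0.000102) = 61.20 · log₁₀(0.3255)
= 61.20 · (-0.4875) = -29.83 mV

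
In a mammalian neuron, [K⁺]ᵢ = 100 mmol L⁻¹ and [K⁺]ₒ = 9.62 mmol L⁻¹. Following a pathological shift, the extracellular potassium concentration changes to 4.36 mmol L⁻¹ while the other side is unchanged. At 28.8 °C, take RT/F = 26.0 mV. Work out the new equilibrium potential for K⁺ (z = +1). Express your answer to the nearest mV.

-81 mV

After the shift: [K⁺]_out = 4.36, [K⁺]_in = 100 mmol L⁻¹.
E_new = (26.0/1)·ln(4.36/100) = 26.00 · (-3.1327) = -81.45 mV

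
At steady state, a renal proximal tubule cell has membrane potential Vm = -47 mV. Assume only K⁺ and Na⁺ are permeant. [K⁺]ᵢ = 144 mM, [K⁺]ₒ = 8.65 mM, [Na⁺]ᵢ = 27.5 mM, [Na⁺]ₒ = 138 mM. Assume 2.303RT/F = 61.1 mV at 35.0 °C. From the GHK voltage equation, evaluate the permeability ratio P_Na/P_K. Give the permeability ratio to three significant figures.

0.119

Let α = P_Na/P_K. GHK: Vm = 61.1·log₁₀[(Kₒ + α·Naₒ)/(Kᵢ + α·Naᵢ)].
10^(Vm/61.1) = 10^(-47.0/61.1) = 0.17013
So 0.17013·(Kᵢ + α·Naᵢ) = Kₒ + α·Naₒ → α = (0.17013·144.0 − 8.65) / (138.0 − 0.17013·27.5)
α = (24.5 − 8.65) / (138.0 − 4.678) = 15.85/133.3 = 0.1189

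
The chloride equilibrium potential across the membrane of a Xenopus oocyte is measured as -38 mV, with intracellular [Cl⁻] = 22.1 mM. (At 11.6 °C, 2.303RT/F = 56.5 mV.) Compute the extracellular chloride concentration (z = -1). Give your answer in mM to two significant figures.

100 mM

Nernst: E = (56.5/-1) · log₁₀([out]/[in]), so log₁₀([out]/[in]) = -38.0 × -1 / 56.5 = 0.6726.
[out]/[in] = 10^(0.6726) = 4.705.
[out] = 4.705 × 22.1 = 104 mM.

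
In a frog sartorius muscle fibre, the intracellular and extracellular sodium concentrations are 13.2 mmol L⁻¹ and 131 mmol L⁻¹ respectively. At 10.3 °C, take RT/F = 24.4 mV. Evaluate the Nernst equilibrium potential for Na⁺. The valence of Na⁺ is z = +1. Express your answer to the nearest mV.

E = (24.4/z) · ln([Na⁺]_out/[Na⁺]_in) with z = +1.
= (24.4/1) · ln(131/13.2) = 24.40 · ln(9.924)
= 24.40 · (2.2950) = 56.00 mV

56 mV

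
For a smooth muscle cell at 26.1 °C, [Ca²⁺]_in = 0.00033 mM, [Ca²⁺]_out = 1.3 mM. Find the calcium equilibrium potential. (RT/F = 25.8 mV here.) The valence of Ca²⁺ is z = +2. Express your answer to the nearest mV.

107 mV

E = (25.8/z) · ln([Ca²⁺]_out/[Ca²⁺]_in) with z = +2.
= (25.8/2) · ln(1.3/0.00033) = 12.90 · ln(3939)
= 12.90 · (8.2788) = 106.80 mV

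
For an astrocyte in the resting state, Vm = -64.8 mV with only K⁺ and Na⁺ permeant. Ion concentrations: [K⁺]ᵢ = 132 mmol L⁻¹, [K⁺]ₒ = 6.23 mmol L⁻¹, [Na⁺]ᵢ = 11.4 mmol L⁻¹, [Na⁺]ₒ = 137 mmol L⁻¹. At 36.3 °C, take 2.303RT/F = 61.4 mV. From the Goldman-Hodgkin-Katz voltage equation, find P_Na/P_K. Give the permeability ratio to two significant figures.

0.040

Let α = P_Na/P_K. GHK: Vm = 61.4·log₁₀[(Kₒ + α·Naₒ)/(Kᵢ + α·Naᵢ)].
10^(Vm/61.4) = 10^(-64.8/61.4) = 0.088029
So 0.088029·(Kᵢ + α·Naᵢ) = Kₒ + α·Naₒ → α = (0.088029·132.0 − 6.23) / (137.0 − 0.088029·11.4)
α = (11.62 − 6.23) / (137.0 − 1.004) = 5.39/136 = 0.03963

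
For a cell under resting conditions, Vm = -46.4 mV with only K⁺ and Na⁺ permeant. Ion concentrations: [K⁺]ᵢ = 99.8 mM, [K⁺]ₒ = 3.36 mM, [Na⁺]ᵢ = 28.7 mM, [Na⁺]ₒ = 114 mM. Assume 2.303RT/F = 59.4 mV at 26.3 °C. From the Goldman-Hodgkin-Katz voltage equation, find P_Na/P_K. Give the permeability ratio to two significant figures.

0.12

Let α = P_Na/P_K. GHK: Vm = 59.4·log₁₀[(Kₒ + α·Naₒ)/(Kᵢ + α·Naᵢ)].
10^(Vm/59.4) = 10^(-46.4/59.4) = 0.16552
So 0.16552·(Kᵢ + α·Naᵢ) = Kₒ + α·Naₒ → α = (0.16552·99.8 − 3.36) / (114.0 − 0.16552·28.7)
α = (16.52 − 3.36) / (114.0 − 4.75) = 13.16/109.2 = 0.1204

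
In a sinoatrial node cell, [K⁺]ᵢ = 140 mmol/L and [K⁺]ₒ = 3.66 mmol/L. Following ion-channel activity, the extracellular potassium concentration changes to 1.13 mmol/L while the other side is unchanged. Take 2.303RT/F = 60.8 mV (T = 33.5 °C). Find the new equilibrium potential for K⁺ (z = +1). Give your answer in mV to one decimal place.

-127.3 mV

After the shift: [K⁺]_out = 1.13, [K⁺]_in = 140 mmol/L.
E_new = (60.8/1)·log₁₀(1.13/140) = 60.80 · (-2.0930) = -127.26 mV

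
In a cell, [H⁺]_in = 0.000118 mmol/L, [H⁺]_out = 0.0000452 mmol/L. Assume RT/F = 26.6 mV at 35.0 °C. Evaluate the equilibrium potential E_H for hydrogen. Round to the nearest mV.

E = (26.6/z) · ln([H⁺]_out/[H⁺]_in) with z = +1.
= (26.6/1) · ln(0.0000452/0.000118) = 26.60 · ln(0.3831)
= 26.60 · (-0.9596) = -25.53 mV

-26 mV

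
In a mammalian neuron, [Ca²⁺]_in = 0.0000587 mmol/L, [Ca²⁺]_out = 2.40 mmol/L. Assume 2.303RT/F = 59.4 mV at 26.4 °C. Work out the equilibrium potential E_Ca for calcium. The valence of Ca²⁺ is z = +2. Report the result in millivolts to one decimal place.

E = (59.4/z) · log₁₀([Ca²⁺]_out/[Ca²⁺]_in) with z = +2.
= (59.4/2) · log₁₀(2.40/0.0000587) = 29.70 · log₁₀(4.089e+04)
= 29.70 · (4.6116) = 136.96 mV

137.0 mV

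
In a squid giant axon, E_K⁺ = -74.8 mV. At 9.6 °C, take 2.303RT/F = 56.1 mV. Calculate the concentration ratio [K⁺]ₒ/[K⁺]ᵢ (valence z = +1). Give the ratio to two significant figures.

0.046

log₁₀([out]/[in]) = E·z/(56.1) = -74.8 × 1 / 56.1 = -1.3333
[out]/[in] = 10^(-1.3333) = 0.04642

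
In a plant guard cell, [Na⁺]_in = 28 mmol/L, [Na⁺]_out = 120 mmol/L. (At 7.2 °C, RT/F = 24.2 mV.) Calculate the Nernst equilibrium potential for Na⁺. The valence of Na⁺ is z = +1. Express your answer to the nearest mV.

E = (24.2/z) · ln([Na⁺]_out/[Na⁺]_in) with z = +1.
= (24.2/1) · ln(120/28) = 24.20 · ln(4.286)
= 24.20 · (1.4553) = 35.22 mV

35 mV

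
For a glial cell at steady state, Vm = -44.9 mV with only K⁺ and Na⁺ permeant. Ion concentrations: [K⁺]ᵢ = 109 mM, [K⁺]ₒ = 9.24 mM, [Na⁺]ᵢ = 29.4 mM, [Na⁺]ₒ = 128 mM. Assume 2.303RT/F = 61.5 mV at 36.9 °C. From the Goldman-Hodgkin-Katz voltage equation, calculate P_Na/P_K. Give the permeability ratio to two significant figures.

0.090

Let α = P_Na/P_K. GHK: Vm = 61.5·log₁₀[(Kₒ + α·Naₒ)/(Kᵢ + α·Naᵢ)].
10^(Vm/61.5) = 10^(-44.9/61.5) = 0.18617
So 0.18617·(Kᵢ + α·Naᵢ) = Kₒ + α·Naₒ → α = (0.18617·109.0 − 9.24) / (128.0 − 0.18617·29.4)
α = (20.29 − 9.24) / (128.0 − 5.474) = 11.05/122.5 = 0.09021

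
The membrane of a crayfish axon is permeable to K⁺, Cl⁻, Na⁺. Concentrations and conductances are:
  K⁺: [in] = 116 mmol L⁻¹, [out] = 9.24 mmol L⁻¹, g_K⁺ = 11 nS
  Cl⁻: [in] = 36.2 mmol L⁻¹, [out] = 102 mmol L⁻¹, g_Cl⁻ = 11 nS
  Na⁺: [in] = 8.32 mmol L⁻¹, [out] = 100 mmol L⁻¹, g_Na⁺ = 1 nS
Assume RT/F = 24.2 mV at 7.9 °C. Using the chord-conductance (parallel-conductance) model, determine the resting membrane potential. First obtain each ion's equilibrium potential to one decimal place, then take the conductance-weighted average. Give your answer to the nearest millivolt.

-39 mV

E_K⁺ = (24.2/1)·ln(9.24/116) = -61.2 mV
E_Cl⁻ = (24.2/-1)·ln(102/36.2) = -25.1 mV
E_Na⁺ = (24.2/1)·ln(100/8.32) = 60.2 mV
Vm = (Σ gᵢEᵢ)/(Σ gᵢ) = (11·-61.2 + 11·-25.1 + 1·60.2) / (11 + 11 + 1)
= -889.10 / 23 = -38.66 mV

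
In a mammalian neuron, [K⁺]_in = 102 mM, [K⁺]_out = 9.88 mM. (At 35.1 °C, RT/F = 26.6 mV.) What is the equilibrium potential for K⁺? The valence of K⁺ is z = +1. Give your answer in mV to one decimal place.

E = (26.6/z) · ln([K⁺]_out/[K⁺]_in) with z = +1.
= (26.6/1) · ln(9.88/102) = 26.60 · ln(0.09686)
= 26.60 · (-2.3345) = -62.10 mV

-62.1 mV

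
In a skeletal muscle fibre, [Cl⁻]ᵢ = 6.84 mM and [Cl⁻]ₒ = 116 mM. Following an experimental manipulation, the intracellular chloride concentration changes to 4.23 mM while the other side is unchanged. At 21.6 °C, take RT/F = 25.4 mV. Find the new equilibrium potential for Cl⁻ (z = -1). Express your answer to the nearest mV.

After the shift: [Cl⁻]_out = 116, [Cl⁻]_in = 4.23 mM.
E_new = (25.4/-1)·ln(116/4.23) = -25.40 · (3.3114) = -84.11 mV

-84 mV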